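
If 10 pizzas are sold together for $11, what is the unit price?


Total cost: $11
Number of items: 10
Unit price: $11 / 10 = $1.10

$1.10


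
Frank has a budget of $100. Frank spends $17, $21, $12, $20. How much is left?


Add up expenses:
$17 + $21 + $12 + $20 = $70
Subtract from budget:
$100 - $70 = $30

$30


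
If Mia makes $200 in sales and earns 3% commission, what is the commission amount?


Convert rate to decimal:
3% = 0.03
Multiply by sales:
$200 x 0.03 = $6

$6


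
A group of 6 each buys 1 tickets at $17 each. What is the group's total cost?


Cost per person:
1 x $17 = $17
Group total:
6 x $17 = $102

$102


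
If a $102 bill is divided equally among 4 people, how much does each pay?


Total bill: $102
Number of people: 4
Each pays: $102 / 4 = $25.50

$25.50


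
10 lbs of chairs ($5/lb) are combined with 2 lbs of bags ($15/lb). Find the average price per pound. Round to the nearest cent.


Cost of chairs:
10 x $5 = $50
Cost of bags:
2 x $15 = $30
Total cost: $50 + $30 = $80
Total weight: 12 lbs
Average: $80 / 12 = $6.6666... ≈ $6.67/lb

$6.67/lb


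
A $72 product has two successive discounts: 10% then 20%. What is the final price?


First discount:
10% of $72 = $7.20
Price after first discount:
$72 - $7.20 = $64.80
Second discount:
20% of $64.80 = $12.96
Final price:
$64.80 - $12.96 = $51.84

$51.84


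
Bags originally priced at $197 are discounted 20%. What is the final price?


Calculate the discount amount:
20% of $197 = $39.40
Subtract from original:
$197 - $39.40 = $157.60

$157.60


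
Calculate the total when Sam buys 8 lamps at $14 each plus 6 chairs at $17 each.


Cost of lamps:
8 x $14 = $112
Cost of chairs:
6 x $17 = $102
Add both:
$112 + $102 = $214

$214


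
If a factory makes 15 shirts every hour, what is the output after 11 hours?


Production rate: 15 shirts per hour
Time: 11 hours
Total: 15 x 11 = 165 shirts

165 shirts


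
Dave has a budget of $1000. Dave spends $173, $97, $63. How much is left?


Add up expenses:
$173 + $97 + $63 = $333
Subtract from budget:
$1000 - $333 = $667

$667


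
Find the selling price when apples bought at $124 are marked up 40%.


Calculate the markup amount:
40% of $124 = $49.60
Add to cost:
$124 + $49.60 = $173.60

$173.60


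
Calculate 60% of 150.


Convert percentage to decimal:
60% = 0.6
Multiply:
150 x 0.6 = 90

90


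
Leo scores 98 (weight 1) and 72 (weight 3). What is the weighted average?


Weighted sum:
1 x 98 + 3 x 72 = 314
Total weight:
1 + 3 = 4
Weighted average:
314 / 4 = 78.5

78.5


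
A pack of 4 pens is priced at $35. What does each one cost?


Total cost: $35
Number of items: 4
Unit price: $35 / 4 = $8.75

$8.75


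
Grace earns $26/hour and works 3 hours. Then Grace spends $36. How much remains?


Calculate earnings:
3 x $26 = $78
Subtract spending:
$78 - $36 = $42

$42


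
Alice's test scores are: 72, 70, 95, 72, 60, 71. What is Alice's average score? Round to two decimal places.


Add the scores:
72 + 70 + 95 + 72 + 60 + 71 = 440
Divide by the number of tests:
440 / 6 = 73.3333... ≈ 73.33

73.33


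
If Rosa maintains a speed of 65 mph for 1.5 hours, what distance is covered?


Use the formula: distance = speed x time
Speed = 65 mph, Time = 1.5 hours
65 x 1.5 = 97.5 miles

97.5 miles


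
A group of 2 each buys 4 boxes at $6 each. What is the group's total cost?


Cost per person:
4 x $6 = $24
Group total:
2 x $24 = $48

$48


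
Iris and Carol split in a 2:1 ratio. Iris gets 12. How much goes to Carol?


Find the multiplier:
12 / 2 = 6
Apply to Carol's share:
1 x 6 = 6

6


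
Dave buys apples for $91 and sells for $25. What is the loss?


Selling price = $25
Cost price = $91
Loss = cost price - selling price:
Loss = $91 - $25 = $66

$66


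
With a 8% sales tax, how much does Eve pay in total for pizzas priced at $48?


Calculate the tax:
8% of $48 = $3.84
Add tax to price:
$48 + $3.84 = $51.84

$51.84


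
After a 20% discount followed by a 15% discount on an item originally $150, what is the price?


First discount:
20% of $150 = $30
Price after first discount:
$150 - $30 = $120
Second discount:
15% of $120 = $18
Final price:
$120 - $18 = $102

$102


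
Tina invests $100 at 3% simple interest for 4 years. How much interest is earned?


Use the formula I = P x R x T / 100
P x R x T = 100 x 3 x 4 = 1200
I = 1200 / 100 = $12

$12


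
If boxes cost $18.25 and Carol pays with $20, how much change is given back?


Start with the amount paid:
$20
Subtract the price:
$20 - $18.25 = $1.75

$1.75


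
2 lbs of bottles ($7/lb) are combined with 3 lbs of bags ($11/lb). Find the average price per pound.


Cost of bottles:
2 x $7 = $14
Cost of bags:
3 x $11 = $33
Total cost: $14 + $33 = $47
Total weight: 5 lbs
Average: $47 / 5 = $9.40/lb

$9.40/lb


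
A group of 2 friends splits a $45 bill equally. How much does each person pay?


Total bill: $45
Number of people: 2
Each pays: $45 / 2 = $22.50

$22.50


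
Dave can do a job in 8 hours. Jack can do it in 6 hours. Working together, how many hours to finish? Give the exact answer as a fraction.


Dave's rate: 1/8 of the job per hour
Jack's rate: 1/6 of the job per hour
Combined rate: 1/8 + 1/6 = 7/24 per hour
Time = 1 / (7/24) = 24/7 hours (≈ 3.43 hours)

24/7 hours


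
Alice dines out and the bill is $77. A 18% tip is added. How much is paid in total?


Calculate the tip:
18% of $77 = $13.86
Add tip to meal cost:
$77 + $13.86 = $90.86

$90.86


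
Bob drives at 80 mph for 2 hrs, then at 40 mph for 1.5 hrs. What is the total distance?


Leg 1 distance:
80 x 2 = 160 miles
Leg 2 distance:
40 x 1.5 = 60 miles
Total distance:
160 + 60 = 220 miles

220 miles


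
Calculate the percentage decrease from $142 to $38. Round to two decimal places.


Find the absolute change:
|38 - 142| = 104
Divide by original and multiply by 100:
104 / 142 x 100 = 73.2394...% ≈ 73.24%

73.24%


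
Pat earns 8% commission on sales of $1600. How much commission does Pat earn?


Convert rate to decimal:
8% = 0.08
Multiply by sales:
$1600 x 0.08 = $128

$128


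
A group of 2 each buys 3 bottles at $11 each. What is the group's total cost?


Cost per person:
3 x $11 = $33
Group total:
2 x $33 = $66

$66


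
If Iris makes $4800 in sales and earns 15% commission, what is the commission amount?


Convert rate to decimal:
15% = 0.15
Multiply by sales:
$4800 x 0.15 = $720

$720


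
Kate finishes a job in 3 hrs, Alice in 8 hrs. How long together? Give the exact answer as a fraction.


Kate's rate: 1/3 of the job per hour
Alice's rate: 1/8 of the job per hour
Combined rate: 1/3 + 1/8 = 11/24 per hour
Time = 1 / (11/24) = 24/11 hours (≈ 2.18 hours)

24/11 hours


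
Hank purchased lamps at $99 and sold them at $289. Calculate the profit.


Selling price = $289
Cost price = $99
Profit = selling price - cost price:
Profit = $289 - $99 = $190

$190


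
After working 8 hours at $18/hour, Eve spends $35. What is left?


Calculate earnings:
8 x $18 = $144
Subtract spending:
$144 - $35 = $109

$109


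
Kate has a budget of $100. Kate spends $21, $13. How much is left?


Add up expenses:
$21 + $13 = $34
Subtract from budget:
$100 - $34 = $66

$66


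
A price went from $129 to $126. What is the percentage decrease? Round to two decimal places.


Find the absolute change:
|126 - 129| = 3
Divide by original and multiply by 100:
3 / 129 x 100 = 2.3255...% ≈ 2.33%

2.33%


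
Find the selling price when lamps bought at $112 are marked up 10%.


Calculate the markup amount:
10% of $112 = $11.20
Add to cost:
$112 + $11.20 = $123.20

$123.20


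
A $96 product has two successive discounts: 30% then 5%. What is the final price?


First discount:
30% of $96 = $28.80
Price after first discount:
$96 - $28.80 = $67.20
Second discount:
5% of $67.20 = $3.36
Final price:
$67.20 - $3.36 = $63.84

$63.84


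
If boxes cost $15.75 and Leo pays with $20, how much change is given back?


Start with the amount paid:
$20
Subtract the price:
$20 - $15.75 = $4.25

$4.25


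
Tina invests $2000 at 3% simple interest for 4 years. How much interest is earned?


Use the formula I = P x R x T / 100
P x R x T = 2000 x 3 x 4 = 24000
I = 24000 / 100 = $240

$240


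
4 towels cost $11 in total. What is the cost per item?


Total cost: $11
Number of items: 4
Unit price: $11 / 4 = $2.75

$2.75


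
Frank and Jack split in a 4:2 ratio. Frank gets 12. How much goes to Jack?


Find the multiplier:
12 / 4 = 3
Apply to Jack's share:
2 x 3 = 6

6


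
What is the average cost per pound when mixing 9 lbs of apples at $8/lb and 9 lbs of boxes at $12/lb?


Cost of apples:
9 x $8 = $72
Cost of boxes:
9 x $12 = $108
Total cost: $72 + $108 = $180
Total weight: 18 lbs
Average: $180 / 18 = $10/lb

$10/lb


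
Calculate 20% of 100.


Convert percentage to decimal:
20% = 0.2
Multiply:
100 x 0.2 = 20

20


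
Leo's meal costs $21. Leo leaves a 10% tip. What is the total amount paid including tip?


Calculate the tip:
10% of $21 = $2.10
Add tip to meal cost:
$21 + $2.10 = $23.10

$23.10


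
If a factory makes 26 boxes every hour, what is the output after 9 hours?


Production rate: 26 boxes per hour
Time: 9 hours
Total: 26 x 9 = 234 boxes

234 boxes


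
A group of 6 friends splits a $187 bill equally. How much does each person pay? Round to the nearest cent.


Total bill: $187
Number of people: 6
Each pays: $187 / 6 = $31.1666... ≈ $31.17

$31.17


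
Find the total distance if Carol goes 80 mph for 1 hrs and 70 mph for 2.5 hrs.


Leg 1 distance:
80 x 1 = 80 miles
Leg 2 distance:
70 x 2.5 = 175 miles
Total distance:
80 + 175 = 255 miles

255 miles


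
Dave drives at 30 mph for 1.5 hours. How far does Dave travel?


Use the formula: distance = speed x time
Speed = 30 mph, Time = 1.5 hours
30 x 1.5 = 45 miles

45 miles


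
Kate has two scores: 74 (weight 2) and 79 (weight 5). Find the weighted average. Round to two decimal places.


Weighted sum:
2 x 74 + 5 x 79 = 543
Total weight:
2 + 5 = 7
Weighted average:
543 / 7 = 77.5714... ≈ 77.57

77.57


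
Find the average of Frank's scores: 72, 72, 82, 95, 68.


Add the scores:
72 + 72 + 82 + 95 + 68 = 389
Divide by the number of tests:
389 / 5 = 77.8

77.8


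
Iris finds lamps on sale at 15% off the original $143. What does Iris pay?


Calculate the discount amount:
15% of $143 = $21.45
Subtract from original:
$143 - $21.45 = $121.55

$121.55


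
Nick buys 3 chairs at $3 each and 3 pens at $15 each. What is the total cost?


Cost of chairs:
3 x $3 = $9
Cost of pens:
3 x $15 = $45
Add both:
$9 + $45 = $54

$54


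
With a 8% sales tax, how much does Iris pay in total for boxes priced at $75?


Calculate the tax:
8% of $75 = $6
Add tax to price:
$75 + $6 = $81

$81


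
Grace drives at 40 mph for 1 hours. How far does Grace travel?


Use the formula: distance = speed x time
Speed = 40 mph, Time = 1 hours
40 x 1 = 40 miles

40 miles


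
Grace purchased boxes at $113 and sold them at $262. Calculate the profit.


Selling price = $262
Cost price = $113
Profit = selling price - cost price:
Profit = $262 - $113 = $149

$149


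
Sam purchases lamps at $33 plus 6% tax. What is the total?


Calculate the tax:
6% of $33 = $1.98
Add tax to price:
$33 + $1.98 = $34.98

$34.98


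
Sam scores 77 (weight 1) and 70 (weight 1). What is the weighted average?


Weighted sum:
1 x 77 + 1 x 70 = 147
Total weight:
1 + 1 = 2
Weighted average:
147 / 2 = 73.5

73.5


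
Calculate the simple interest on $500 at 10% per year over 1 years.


Use the formula I = P x R x T / 100
P x R x T = 500 x 10 x 1 = 5000
I = 5000 / 100 = $50

$50


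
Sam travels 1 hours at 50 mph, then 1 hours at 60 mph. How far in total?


Leg 1 distance:
50 x 1 = 50 miles
Leg 2 distance:
60 x 1 = 60 miles
Total distance:
50 + 60 = 110 miles

110 miles


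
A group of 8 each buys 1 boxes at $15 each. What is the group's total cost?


Cost per person:
1 x $15 = $15
Group total:
8 x $15 = $120

$120


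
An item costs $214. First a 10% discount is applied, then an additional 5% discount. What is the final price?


First discount:
10% of $214 = $21.40
Price after first discount:
$214 - $21.40 = $192.60
Second discount:
5% of $192.60 = $9.63
Final price:
$192.60 - $9.63 = $182.97

$182.97


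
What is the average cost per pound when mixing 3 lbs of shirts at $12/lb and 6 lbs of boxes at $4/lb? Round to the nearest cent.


Cost of shirts:
3 x $12 = $36
Cost of boxes:
6 x $4 = $24
Total cost: $36 + $24 = $60
Total weight: 9 lbs
Average: $60 / 9 = $6.6666... ≈ $6.67/lb

$6.67/lb


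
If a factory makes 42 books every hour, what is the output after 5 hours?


Production rate: 42 books per hour
Time: 5 hours
Total: 42 x 5 = 210 books

210 books


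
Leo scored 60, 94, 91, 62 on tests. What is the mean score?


Add the scores:
60 + 94 + 91 + 62 = 307
Divide by the number of tests:
307 / 4 = 76.75

76.75


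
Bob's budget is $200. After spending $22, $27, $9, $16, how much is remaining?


Add up expenses:
$22 + $27 + $9 + $16 = $74
Subtract from budget:
$200 - $74 = $126

$126


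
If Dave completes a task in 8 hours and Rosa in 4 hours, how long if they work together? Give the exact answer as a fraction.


Dave's rate: 1/8 of the job per hour
Rosa's rate: 1/4 of the job per hour
Combined rate: 1/8 + 1/4 = 3/8 per hour
Time = 1 / (3/8) = 8/3 hours (≈ 2.67 hours)

8/3 hours


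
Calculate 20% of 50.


Convert percentage to decimal:
20% = 0.2
Multiply:
50 x 0.2 = 10

10


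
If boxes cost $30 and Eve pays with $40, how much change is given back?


Start with the amount paid:
$40
Subtract the price:
$40 - $30 = $10

$10


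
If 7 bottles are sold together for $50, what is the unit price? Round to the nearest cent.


Total cost: $50
Number of items: 7
Unit price: $50 / 7 = $7.1428... ≈ $7.14

$7.14


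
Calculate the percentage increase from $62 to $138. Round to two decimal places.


Find the absolute change:
|138 - 62| = 76
Divide by original and multiply by 100:
76 / 62 x 100 = 122.5806...% ≈ 122.58%

122.58%


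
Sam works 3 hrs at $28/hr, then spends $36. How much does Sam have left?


Calculate earnings:
3 x $28 = $84
Subtract spending:
$84 - $36 = $48

$48


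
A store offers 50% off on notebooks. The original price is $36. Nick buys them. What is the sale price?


Calculate the discount amount:
50% of $36 = $18
Subtract from original:
$36 - $18 = $18

$18


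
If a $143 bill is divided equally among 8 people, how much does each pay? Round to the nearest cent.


Total bill: $143
Number of people: 8
Each pays: $143 / 8 = $17.875 ≈ $17.88

$17.88


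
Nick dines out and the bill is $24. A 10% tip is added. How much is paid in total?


Calculate the tip:
10% of $24 = $2.40
Add tip to meal cost:
$24 + $2.40 = $26.40

$26.40


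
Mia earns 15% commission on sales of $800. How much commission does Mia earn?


Convert rate to decimal:
15% = 0.15
Multiply by sales:
$800 x 0.15 = $120

$120


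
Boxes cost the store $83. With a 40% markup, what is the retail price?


Calculate the markup amount:
40% of $83 = $33.20
Add to cost:
$83 + $33.20 = $116.20

$116.20


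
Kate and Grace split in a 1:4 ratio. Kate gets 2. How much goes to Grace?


Find the multiplier:
2 / 1 = 2
Apply to Grace's share:
4 x 2 = 8

8


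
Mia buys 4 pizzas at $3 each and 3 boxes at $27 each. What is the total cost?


Cost of pizzas:
4 x $3 = $12
Cost of boxes:
3 x $27 = $81
Add both:
$12 + $81 = $93

$93


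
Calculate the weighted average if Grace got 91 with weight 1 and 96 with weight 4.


Weighted sum:
1 x 91 + 4 x 96 = 475
Total weight:
1 + 4 = 5
Weighted average:
475 / 5 = 95

95


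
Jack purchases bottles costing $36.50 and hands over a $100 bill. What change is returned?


Start with the amount paid:
$100
Subtract the price:
$100 - $36.50 = $63.50

$63.50


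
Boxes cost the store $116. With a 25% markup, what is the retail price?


Calculate the markup amount:
25% of $116 = $29
Add to cost:
$116 + $29 = $145

$145


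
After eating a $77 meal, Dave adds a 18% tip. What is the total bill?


Calculate the tip:
18% of $77 = $13.86
Add tip to meal cost:
$77 + $13.86 = $90.86

$90.86


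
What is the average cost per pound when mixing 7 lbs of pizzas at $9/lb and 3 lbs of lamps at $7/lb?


Cost of pizzas:
7 x $9 = $63
Cost of lamps:
3 x $7 = $21
Total cost: $63 + $21 = $84
Total weight: 10 lbs
Average: $84 / 10 = $8.40/lb

$8.40/lb


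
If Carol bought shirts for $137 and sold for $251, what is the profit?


Selling price = $251
Cost price = $137
Profit = selling price - cost price:
Profit = $251 - $137 = $114

$114


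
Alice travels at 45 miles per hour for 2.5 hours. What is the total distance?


Use the formula: distance = speed x time
Speed = 45 mph, Time = 2.5 hours
45 x 2.5 = 112.5 miles

112.5 miles


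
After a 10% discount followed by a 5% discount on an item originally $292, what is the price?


First discount:
10% of $292 = $29.20
Price after first discount:
$292 - $29.20 = $262.80
Second discount:
5% of $262.80 = $13.14
Final price:
$262.80 - $13.14 = $249.66

$249.66


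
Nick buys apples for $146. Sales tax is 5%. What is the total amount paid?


Calculate the tax:
5% of $146 = $7.30
Add tax to price:
$146 + $7.30 = $153.30

$153.30


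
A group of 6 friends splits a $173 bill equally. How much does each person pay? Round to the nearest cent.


Total bill: $173
Number of people: 6
Each pays: $173 / 6 = $28.8333... ≈ $28.83

$28.83


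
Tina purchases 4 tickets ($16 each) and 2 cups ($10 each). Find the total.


Cost of tickets:
4 x $16 = $64
Cost of cups:
2 x $10 = $20
Add both:
$64 + $20 = $84

$84


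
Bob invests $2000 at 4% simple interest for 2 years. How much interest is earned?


Use the formula I = P x R x T / 100
P x R x T = 2000 x 4 x 2 = 16000
I = 16000 / 100 = $160

$160


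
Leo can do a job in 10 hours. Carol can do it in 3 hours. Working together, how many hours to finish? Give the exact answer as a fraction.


Leo's rate: 1/10 of the job per hour
Carol's rate: 1/3 of the job per hour
Combined rate: 1/10 + 1/3 = 13/30 per hour
Time = 1 / (13/30) = 30/13 hours (≈ 2.31 hours)

30/13 hours


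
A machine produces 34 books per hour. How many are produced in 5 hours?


Production rate: 34 books per hour
Time: 5 hours
Total: 34 x 5 = 170 books

170 books


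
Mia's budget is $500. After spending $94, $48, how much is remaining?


Add up expenses:
$94 + $48 = $142
Subtract from budget:
$500 - $142 = $358

$358


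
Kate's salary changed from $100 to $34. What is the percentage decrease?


Find the absolute change:
|34 - 100| = 66
Divide by original and multiply by 100:
66 / 100 x 100 = 66%

66%


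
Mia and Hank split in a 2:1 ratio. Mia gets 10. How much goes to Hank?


Find the multiplier:
10 / 2 = 5
Apply to Hank's share:
1 x 5 = 5

5


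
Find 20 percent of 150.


Convert percentage to decimal:
20% = 0.2
Multiply:
150 x 0.2 = 30

30


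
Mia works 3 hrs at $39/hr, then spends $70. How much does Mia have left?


Calculate earnings:
3 x $39 = $117
Subtract spending:
$117 - $70 = $47

$47


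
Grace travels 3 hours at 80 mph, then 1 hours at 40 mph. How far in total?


Leg 1 distance:
80 x 3 = 240 miles
Leg 2 distance:
40 x 1 = 40 miles
Total distance:
240 + 40 = 280 miles

280 miles


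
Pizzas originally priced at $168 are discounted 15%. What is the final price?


Calculate the discount amount:
15% of $168 = $25.20
Subtract from original:
$168 - $25.20 = $142.80

$142.80


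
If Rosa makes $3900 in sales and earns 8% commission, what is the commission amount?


Convert rate to decimal:
8% = 0.08
Multiply by sales:
$3900 x 0.08 = $312

$312


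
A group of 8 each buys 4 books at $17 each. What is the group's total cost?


Cost per person:
4 x $17 = $68
Group total:
8 x $68 = $544

$544


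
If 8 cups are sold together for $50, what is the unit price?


Total cost: $50
Number of items: 8
Unit price: $50 / 8 = $6.25

$6.25


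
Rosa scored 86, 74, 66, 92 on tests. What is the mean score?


Add the scores:
86 + 74 + 66 + 92 = 318
Divide by the number of tests:
318 / 4 = 79.5

79.5


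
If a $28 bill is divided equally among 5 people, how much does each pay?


Total bill: $28
Number of people: 5
Each pays: $28 / 5 = $5.60

$5.60


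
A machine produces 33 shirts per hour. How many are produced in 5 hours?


Production rate: 33 shirts per hour
Time: 5 hours
Total: 33 x 5 = 165 shirts

165 shirts


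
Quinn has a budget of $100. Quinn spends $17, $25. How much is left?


Add up expenses:
$17 + $25 = $42
Subtract from budget:
$100 - $42 = $58

$58


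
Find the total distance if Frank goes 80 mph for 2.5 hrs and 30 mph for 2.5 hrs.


Leg 1 distance:
80 x 2.5 = 200 miles
Leg 2 distance:
30 x 2.5 = 75 miles
Total distance:
200 + 75 = 275 miles

275 miles


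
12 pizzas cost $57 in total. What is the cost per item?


Total cost: $57
Number of items: 12
Unit price: $57 / 12 = $4.75

$4.75


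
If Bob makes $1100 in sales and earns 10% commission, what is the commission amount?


Convert rate to decimal:
10% = 0.1
Multiply by sales:
$1100 x 0.1 = $110

$110


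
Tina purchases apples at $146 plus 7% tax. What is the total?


Calculate the tax:
7% of $146 = $10.22
Add tax to price:
$146 + $10.22 = $156.22

$156.22


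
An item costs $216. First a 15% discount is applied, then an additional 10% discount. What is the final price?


First discount:
15% of $216 = $32.40
Price after first discount:
$216 - $32.40 = $183.60
Second discount:
10% of $183.60 = $18.36
Final price:
$183.60 - $18.36 = $165.24

$165.24


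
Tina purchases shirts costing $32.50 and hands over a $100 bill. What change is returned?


Start with the amount paid:
$100
Subtract the price:
$100 - $32.50 = $67.50

$67.50


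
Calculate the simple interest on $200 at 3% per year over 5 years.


Use the formula I = P x R x T / 100
P x R x T = 200 x 3 x 5 = 3000
I = 3000 / 100 = $30

$30


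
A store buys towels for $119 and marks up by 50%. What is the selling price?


Calculate the markup amount:
50% of $119 = $59.50
Add to cost:
$119 + $59.50 = $178.50

$178.50


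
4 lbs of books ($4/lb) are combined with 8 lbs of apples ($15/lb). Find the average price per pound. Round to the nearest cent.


Cost of books:
4 x $4 = $16
Cost of apples:
8 x $15 = $120
Total cost: $16 + $120 = $136
Total weight: 12 lbs
Average: $136 / 12 = $11.3333... ≈ $11.33/lb

$11.33/lb


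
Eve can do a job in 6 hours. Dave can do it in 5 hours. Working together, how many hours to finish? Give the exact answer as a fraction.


Eve's rate: 1/6 of the job per hour
Dave's rate: 1/5 of the job per hour
Combined rate: 1/6 + 1/5 = 11/30 per hour
Time = 1 / (11/30) = 30/11 hours (≈ 2.73 hours)

30/11 hours


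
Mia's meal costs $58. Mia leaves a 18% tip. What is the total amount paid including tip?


Calculate the tip:
18% of $58 = $10.44
Add tip to meal cost:
$58 + $10.44 = $68.44

$68.44


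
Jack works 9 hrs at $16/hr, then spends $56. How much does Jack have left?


Calculate earnings:
9 x $16 = $144
Subtract spending:
$144 - $56 = $88

$88


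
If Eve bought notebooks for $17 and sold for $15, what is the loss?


Selling price = $15
Cost price = $17
Loss = cost price - selling price:
Loss = $17 - $15 = $2

$2


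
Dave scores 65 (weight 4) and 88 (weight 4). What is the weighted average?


Weighted sum:
4 x 65 + 4 x 88 = 612
Total weight:
4 + 4 = 8
Weighted average:
612 / 8 = 76.5

76.5


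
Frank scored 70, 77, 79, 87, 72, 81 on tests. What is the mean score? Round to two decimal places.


Add the scores:
70 + 77 + 79 + 87 + 72 + 81 = 466
Divide by the number of tests:
466 / 6 = 77.6666... ≈ 77.67

77.67


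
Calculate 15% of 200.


Convert percentage to decimal:
15% = 0.15
Multiply:
200 x 0.15 = 30

30


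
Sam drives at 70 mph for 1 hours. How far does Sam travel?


Use the formula: distance = speed x time
Speed = 70 mph, Time = 1 hours
70 x 1 = 70 miles

70 miles


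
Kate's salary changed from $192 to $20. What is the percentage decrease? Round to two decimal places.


Find the absolute change:
|20 - 192| = 172
Divide by original and multiply by 100:
172 / 192 x 100 = 89.5833...% ≈ 89.58%

89.58%


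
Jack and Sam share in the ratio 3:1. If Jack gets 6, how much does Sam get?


Find the multiplier:
6 / 3 = 2
Apply to Sam's share:
1 x 2 = 2

2


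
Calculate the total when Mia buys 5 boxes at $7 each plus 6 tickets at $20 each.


Cost of boxes:
5 x $7 = $35
Cost of tickets:
6 x $20 = $120
Add both:
$35 + $120 = $155

$155


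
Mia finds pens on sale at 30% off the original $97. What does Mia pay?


Calculate the discount amount:
30% of $97 = $29.10
Subtract from original:
$97 - $29.10 = $67.90

$67.90


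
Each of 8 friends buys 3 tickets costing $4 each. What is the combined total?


Cost per person:
3 x $4 = $12
Group total:
8 x $12 = $96

$96


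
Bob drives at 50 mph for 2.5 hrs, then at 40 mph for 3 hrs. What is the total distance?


Leg 1 distance:
50 x 2.5 = 125 miles
Leg 2 distance:
40 x 3 = 120 miles
Total distance:
125 + 120 = 245 miles

245 miles


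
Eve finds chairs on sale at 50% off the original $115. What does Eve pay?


Calculate the discount amount:
50% of $115 = $57.50
Subtract from original:
$115 - $57.50 = $57.50

$57.50


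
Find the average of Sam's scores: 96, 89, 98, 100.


Add the scores:
96 + 89 + 98 + 100 = 383
Divide by the number of tests:
383 / 4 = 95.75

95.75


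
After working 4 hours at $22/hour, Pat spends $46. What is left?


Calculate earnings:
4 x $22 = $88
Subtract spending:
$88 - $46 = $42

$42


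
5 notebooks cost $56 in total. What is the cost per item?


Total cost: $56
Number of items: 5
Unit price: $56 / 5 = $11.20

$11.20


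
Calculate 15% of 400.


Convert percentage to decimal:
15% = 0.15
Multiply:
400 x 0.15 = 60

60


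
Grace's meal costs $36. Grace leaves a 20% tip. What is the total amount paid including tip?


Calculate the tip:
20% of $36 = $7.20
Add tip to meal cost:
$36 + $7.20 = $43.20

$43.20


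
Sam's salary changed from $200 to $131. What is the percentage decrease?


Find the absolute change:
|131 - 200| = 69
Divide by original and multiply by 100:
69 / 200 x 100 = 34.5%

34.5%


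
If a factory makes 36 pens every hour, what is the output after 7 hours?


Production rate: 36 pens per hour
Time: 7 hours
Total: 36 x 7 = 252 pens

252 pens


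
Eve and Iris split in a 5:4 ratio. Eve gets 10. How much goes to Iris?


Find the multiplier:
10 / 5 = 2
Apply to Iris's share:
4 x 2 = 8

8


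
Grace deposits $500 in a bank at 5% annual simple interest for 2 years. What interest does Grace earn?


Use the formula I = P x R x T / 100
P x R x T = 500 x 5 x 2 = 5000
I = 5000 / 100 = $50

$50


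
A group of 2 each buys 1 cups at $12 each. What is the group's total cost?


Cost per person:
1 x $12 = $12
Group total:
2 x $12 = $24

$24


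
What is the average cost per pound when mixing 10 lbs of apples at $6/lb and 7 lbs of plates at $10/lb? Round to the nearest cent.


Cost of apples:
10 x $6 = $60
Cost of plates:
7 x $10 = $70
Total cost: $60 + $70 = $130
Total weight: 17 lbs
Average: $130 / 17 = $7.6470... ≈ $7.65/lb

$7.65/lb


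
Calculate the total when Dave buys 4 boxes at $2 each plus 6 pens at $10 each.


Cost of boxes:
4 x $2 = $8
Cost of pens:
6 x $10 = $60
Add both:
$8 + $60 = $68

$68


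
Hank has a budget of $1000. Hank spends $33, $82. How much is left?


Add up expenses:
$33 + $82 = $115
Subtract from budget:
$1000 - $115 = $885

$885


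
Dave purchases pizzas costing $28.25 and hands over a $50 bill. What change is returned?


Start with the amount paid:
$50
Subtract the price:
$50 - $28.25 = $21.75

$21.75


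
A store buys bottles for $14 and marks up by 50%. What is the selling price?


Calculate the markup amount:
50% of $14 = $7
Add to cost:
$14 + $7 = $21

$21


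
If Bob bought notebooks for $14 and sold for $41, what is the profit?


Selling price = $41
Cost price = $14
Profit = selling price - cost price:
Profit = $41 - $14 = $27

$27


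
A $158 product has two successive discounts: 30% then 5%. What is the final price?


First discount:
30% of $158 = $47.40
Price after first discount:
$158 - $47.40 = $110.60
Second discount:
5% of $110.60 = $5.53
Final price:
$110.60 - $5.53 = $105.07

$105.07


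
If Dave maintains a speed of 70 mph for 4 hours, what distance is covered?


Use the formula: distance = speed x time
Speed = 70 mph, Time = 4 hours
70 x 4 = 280 miles

280 miles


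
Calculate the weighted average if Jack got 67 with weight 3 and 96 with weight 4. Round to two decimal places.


Weighted sum:
3 x 67 + 4 x 96 = 585
Total weight:
3 + 4 = 7
Weighted average:
585 / 7 = 83.5714... ≈ 83.57

83.57


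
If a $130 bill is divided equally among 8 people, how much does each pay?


Total bill: $130
Number of people: 8
Each pays: $130 / 8 = $16.25

$16.25


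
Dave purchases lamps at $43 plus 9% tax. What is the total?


Calculate the tax:
9% of $43 = $3.87
Add tax to price:
$43 + $3.87 = $46.87

$46.87


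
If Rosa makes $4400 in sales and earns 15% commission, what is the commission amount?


Convert rate to decimal:
15% = 0.15
Multiply by sales:
$4400 x 0.15 = $660

$660


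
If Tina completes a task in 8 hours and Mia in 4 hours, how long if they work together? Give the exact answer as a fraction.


Tina's rate: 1/8 of the job per hour
Mia's rate: 1/4 of the job per hour
Combined rate: 1/8 + 1/4 = 3/8 per hour
Time = 1 / (3/8) = 8/3 hours (≈ 2.67 hours)

8/3 hours


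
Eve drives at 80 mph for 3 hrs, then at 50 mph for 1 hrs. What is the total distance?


Leg 1 distance:
80 x 3 = 240 miles
Leg 2 distance:
50 x 1 = 50 miles
Total distance:
240 + 50 = 290 miles

290 miles


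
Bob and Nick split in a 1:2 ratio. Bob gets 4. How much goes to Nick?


Find the multiplier:
4 / 1 = 4
Apply to Nick's share:
2 x 4 = 8

8


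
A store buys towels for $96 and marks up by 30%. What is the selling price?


Calculate the markup amount:
30% of $96 = $28.80
Add to cost:
$96 + $28.80 = $124.80

$124.80


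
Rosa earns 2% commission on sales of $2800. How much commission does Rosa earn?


Convert rate to decimal:
2% = 0.02
Multiply by sales:
$2800 x 0.02 = $56

$56


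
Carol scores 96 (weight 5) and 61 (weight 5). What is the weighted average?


Weighted sum:
5 x 96 + 5 x 61 = 785
Total weight:
5 + 5 = 10
Weighted average:
785 / 10 = 78.5

78.5


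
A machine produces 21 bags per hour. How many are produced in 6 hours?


Production rate: 21 bags per hour
Time: 6 hours
Total: 21 x 6 = 126 bags

126 bags


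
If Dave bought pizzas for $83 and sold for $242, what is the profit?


Selling price = $242
Cost price = $83
Profit = selling price - cost price:
Profit = $242 - $83 = $159

$159


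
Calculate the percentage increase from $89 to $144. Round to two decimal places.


Find the absolute change:
|144 - 89| = 55
Divide by original and multiply by 100:
55 / 89 x 100 = 61.7977...% ≈ 61.8%

61.8%


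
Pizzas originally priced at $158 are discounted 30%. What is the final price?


Calculate the discount amount:
30% of $158 = $47.40
Subtract from original:
$158 - $47.40 = $110.60

$110.60


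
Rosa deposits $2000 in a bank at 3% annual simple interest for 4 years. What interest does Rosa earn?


Use the formula I = P x R x T / 100
P x R x T = 2000 x 3 x 4 = 24000
I = 24000 / 100 = $240

$240


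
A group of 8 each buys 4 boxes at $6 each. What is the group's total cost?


Cost per person:
4 x $6 = $24
Group total:
8 x $24 = $192

$192


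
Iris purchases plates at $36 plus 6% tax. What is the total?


Calculate the tax:
6% of $36 = $2.16
Add tax to price:
$36 + $2.16 = $38.16

$38.16


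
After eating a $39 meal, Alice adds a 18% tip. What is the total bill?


Calculate the tip:
18% of $39 = $7.02
Add tip to meal cost:
$39 + $7.02 = $46.02

$46.02


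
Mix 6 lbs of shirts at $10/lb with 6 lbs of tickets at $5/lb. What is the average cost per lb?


Cost of shirts:
6 x $10 = $60
Cost of tickets:
6 x $5 = $30
Total cost: $60 + $30 = $90
Total weight: 12 lbs
Average: $90 / 12 = $7.50/lb

$7.50/lb


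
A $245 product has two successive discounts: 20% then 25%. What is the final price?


First discount:
20% of $245 = $49
Price after first discount:
$245 - $49 = $196
Second discount:
25% of $196 = $49
Final price:
$196 - $49 = $147

$147


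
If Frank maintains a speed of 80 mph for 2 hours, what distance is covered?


Use the formula: distance = speed x time
Speed = 80 mph, Time = 2 hours
80 x 2 = 160 miles

160 miles


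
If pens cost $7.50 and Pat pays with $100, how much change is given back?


Start with the amount paid:
$100
Subtract the price:
$100 - $7.50 = $92.50

$92.50


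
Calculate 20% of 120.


Convert percentage to decimal:
20% = 0.2
Multiply:
120 x 0.2 = 24

24


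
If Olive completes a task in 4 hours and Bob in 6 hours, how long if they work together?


Olive's rate: 1/4 of the job per hour
Bob's rate: 1/6 of the job per hour
Combined rate: 1/4 + 1/6 = 5/12 per hour
Time = 1 / (5/12) = 12/5 = 2.4 hours

2.4 hours


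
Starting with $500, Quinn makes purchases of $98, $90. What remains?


Add up expenses:
$98 + $90 = $188
Subtract from budget:
$500 - $188 = $312

$312


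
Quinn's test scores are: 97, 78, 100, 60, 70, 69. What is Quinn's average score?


Add the scores:
97 + 78 + 100 + 60 + 70 + 69 = 474
Divide by the number of tests:
474 / 6 = 79

79


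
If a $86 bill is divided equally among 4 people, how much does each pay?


Total bill: $86
Number of people: 4
Each pays: $86 / 4 = $21.50

$21.50


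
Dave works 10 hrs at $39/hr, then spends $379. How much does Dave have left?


Calculate earnings:
10 x $39 = $390
Subtract spending:
$390 - $379 = $11

$11


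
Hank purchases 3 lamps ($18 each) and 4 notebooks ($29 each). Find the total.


Cost of lamps:
3 x $18 = $54
Cost of notebooks:
4 x $29 = $116
Add both:
$54 + $116 = $170

$170


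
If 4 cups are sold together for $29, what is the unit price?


Total cost: $29
Number of items: 4
Unit price: $29 / 4 = $7.25

$7.25


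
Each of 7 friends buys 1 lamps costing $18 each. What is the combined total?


Cost per person:
1 x $18 = $18
Group total:
7 x $18 = $126

$126


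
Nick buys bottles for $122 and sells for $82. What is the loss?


Selling price = $82
Cost price = $122
Loss = cost price - selling price:
Loss = $122 - $82 = $40

$40


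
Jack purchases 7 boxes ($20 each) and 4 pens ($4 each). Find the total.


Cost of boxes:
7 x $20 = $140
Cost of pens:
4 x $4 = $16
Add both:
$140 + $16 = $156

$156


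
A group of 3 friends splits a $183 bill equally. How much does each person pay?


Total bill: $183
Number of people: 3
Each pays: $183 / 3 = $61

$61


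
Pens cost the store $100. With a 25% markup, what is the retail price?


Calculate the markup amount:
25% of $100 = $25
Add to cost:
$100 + $25 = $125

$125


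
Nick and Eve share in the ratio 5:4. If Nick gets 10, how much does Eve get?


Find the multiplier:
10 / 5 = 2
Apply to Eve's share:
4 x 2 = 8

8


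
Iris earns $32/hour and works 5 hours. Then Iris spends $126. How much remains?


Calculate earnings:
5 x $32 = $160
Subtract spending:
$160 - $126 = $34

$34


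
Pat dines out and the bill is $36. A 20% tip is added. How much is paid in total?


Calculate the tip:
20% of $36 = $7.20
Add tip to meal cost:
$36 + $7.20 = $43.20

$43.20


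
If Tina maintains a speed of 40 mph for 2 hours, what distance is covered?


Use the formula: distance = speed x time
Speed = 40 mph, Time = 2 hours
40 x 2 = 80 miles

80 miles


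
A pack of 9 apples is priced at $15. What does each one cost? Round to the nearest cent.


Total cost: $15
Number of items: 9
Unit price: $15 / 9 = $1.6666... ≈ $1.67

$1.67


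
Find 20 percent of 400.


Convert percentage to decimal:
20% = 0.2
Multiply:
400 x 0.2 = 80

80


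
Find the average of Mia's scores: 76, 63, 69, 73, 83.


Add the scores:
76 + 63 + 69 + 73 + 83 = 364
Divide by the number of tests:
364 / 5 = 72.8

72.8


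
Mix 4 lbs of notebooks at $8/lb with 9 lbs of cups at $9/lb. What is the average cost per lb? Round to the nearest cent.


Cost of notebooks:
4 x $8 = $32
Cost of cups:
9 x $9 = $81
Total cost: $32 + $81 = $113
Total weight: 13 lbs
Average: $113 / 13 = $8.6923... ≈ $8.69/lb

$8.69/lb


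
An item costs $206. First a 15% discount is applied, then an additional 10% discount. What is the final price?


First discount:
15% of $206 = $30.90
Price after first discount:
$206 - $30.90 = $175.10
Second discount:
10% of $175.10 = $17.51
Final price:
$175.10 - $17.51 = $157.59

$157.59


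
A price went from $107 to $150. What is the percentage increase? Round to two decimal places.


Find the absolute change:
|150 - 107| = 43
Divide by original and multiply by 100:
43 / 107 x 100 = 40.1869...% ≈ 40.19%

40.19%


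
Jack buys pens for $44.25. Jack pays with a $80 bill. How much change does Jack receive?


Start with the amount paid:
$80
Subtract the price:
$80 - $44.25 = $35.75

$35.75


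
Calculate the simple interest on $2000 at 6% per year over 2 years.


Use the formula I = P x R x T / 100
P x R x T = 2000 x 6 x 2 = 24000
I = 24000 / 100 = $240

$240


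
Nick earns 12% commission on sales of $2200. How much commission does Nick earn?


Convert rate to decimal:
12% = 0.12
Multiply by sales:
$2200 x 0.12 = $264

$264


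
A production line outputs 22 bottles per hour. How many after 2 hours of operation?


Production rate: 22 bottles per hour
Time: 2 hours
Total: 22 x 2 = 44 bottles

44 bottles


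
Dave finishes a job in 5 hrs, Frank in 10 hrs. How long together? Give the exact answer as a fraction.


Dave's rate: 1/5 of the job per hour
Frank's rate: 1/10 of the job per hour
Combined rate: 1/5 + 1/10 = 3/10 per hour
Time = 1 / (3/10) = 10/3 hours (≈ 3.33 hours)

10/3 hours


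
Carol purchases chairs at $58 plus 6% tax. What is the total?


Calculate the tax:
6% of $58 = $3.48
Add tax to price:
$58 + $3.48 = $61.48

$61.48


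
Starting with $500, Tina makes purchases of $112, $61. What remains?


Add up expenses:
$112 + $61 = $173
Subtract from budget:
$500 - $173 = $327

$327


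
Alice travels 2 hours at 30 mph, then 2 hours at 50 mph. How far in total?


Leg 1 distance:
30 x 2 = 60 miles
Leg 2 distance:
50 x 2 = 100 miles
Total distance:
60 + 100 = 160 miles

160 miles


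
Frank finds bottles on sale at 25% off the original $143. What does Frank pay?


Calculate the discount amount:
25% of $143 = $35.75
Subtract from original:
$143 - $35.75 = $107.25

$107.25


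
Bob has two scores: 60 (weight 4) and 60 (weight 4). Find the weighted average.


Weighted sum:
4 x 60 + 4 x 60 = 480
Total weight:
4 + 4 = 8
Weighted average:
480 / 8 = 60

60


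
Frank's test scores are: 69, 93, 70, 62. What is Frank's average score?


Add the scores:
69 + 93 + 70 + 62 = 294
Divide by the number of tests:
294 / 4 = 73.5

73.5
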